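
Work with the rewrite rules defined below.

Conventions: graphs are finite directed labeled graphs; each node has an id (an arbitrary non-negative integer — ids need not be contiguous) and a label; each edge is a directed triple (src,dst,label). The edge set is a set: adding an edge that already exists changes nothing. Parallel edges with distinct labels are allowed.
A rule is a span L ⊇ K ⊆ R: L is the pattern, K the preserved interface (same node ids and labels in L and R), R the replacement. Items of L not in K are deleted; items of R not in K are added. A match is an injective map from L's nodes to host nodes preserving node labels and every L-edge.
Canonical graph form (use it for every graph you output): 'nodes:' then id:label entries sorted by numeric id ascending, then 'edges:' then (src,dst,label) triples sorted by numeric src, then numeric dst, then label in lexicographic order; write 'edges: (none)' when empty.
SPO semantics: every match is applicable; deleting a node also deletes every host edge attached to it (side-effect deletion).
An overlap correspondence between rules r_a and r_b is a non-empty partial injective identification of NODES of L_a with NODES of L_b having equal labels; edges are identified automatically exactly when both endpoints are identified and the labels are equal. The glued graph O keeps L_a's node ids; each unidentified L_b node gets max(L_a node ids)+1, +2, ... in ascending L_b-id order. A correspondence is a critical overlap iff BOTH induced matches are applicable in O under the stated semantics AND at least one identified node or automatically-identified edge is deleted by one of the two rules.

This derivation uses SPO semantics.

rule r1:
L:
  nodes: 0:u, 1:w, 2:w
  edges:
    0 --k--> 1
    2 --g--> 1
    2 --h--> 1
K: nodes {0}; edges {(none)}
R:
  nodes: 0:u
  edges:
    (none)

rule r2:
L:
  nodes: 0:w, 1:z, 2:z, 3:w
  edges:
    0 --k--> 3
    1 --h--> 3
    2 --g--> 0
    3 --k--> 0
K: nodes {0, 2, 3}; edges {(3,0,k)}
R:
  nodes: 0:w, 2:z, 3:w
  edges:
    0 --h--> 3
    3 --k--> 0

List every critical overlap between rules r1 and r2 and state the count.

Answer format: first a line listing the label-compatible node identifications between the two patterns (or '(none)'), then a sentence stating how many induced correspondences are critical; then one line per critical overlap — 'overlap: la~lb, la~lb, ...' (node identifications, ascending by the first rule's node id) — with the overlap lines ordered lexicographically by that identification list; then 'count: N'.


label-compatible node identifications between L(r1) and L(r2): 1~0, 1~3, 2~0, 2~3
6 of the induced correspondences are critical overlaps of r1 and r2.
overlap: 1~0
overlap: 1~0, 2~3
overlap: 1~3
overlap: 1~3, 2~0
overlap: 2~0
overlap: 2~3
count: 6


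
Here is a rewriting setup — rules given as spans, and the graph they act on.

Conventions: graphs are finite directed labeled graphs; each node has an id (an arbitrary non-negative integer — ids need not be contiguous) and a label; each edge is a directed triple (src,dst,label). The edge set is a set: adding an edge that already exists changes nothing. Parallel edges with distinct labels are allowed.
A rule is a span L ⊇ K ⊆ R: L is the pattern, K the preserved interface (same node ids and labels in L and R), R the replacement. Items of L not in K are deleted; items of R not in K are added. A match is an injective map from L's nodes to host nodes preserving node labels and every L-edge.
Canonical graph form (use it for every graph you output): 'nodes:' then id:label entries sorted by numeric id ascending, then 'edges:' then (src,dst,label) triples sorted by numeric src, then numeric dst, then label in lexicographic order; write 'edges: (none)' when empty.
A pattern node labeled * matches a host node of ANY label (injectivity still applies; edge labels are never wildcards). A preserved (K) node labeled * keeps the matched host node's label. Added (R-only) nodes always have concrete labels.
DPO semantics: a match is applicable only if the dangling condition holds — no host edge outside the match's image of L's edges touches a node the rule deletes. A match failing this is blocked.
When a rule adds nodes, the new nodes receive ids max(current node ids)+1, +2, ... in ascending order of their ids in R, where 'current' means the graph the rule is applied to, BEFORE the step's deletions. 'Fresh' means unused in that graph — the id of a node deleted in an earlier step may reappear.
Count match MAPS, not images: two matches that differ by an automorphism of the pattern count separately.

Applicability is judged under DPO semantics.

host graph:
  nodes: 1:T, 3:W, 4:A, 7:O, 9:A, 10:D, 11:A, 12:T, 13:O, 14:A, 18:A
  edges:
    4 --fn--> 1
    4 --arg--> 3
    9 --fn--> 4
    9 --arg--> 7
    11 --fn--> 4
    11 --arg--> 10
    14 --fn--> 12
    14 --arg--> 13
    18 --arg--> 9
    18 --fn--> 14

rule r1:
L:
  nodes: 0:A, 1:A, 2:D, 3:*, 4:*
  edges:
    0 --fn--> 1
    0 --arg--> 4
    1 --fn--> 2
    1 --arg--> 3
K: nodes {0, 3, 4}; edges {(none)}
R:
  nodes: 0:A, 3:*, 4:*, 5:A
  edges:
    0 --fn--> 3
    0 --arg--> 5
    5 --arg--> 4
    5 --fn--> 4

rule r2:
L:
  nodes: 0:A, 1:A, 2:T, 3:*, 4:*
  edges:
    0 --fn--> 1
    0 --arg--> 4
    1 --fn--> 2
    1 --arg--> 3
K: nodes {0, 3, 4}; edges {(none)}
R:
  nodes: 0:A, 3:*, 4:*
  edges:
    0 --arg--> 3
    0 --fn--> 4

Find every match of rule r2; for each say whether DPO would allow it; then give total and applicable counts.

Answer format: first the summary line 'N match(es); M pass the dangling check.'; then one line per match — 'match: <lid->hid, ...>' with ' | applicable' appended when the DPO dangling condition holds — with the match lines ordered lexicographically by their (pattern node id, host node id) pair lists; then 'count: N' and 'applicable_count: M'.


3 match(es); 1 pass the dangling check.
match: 0->9, 1->4, 2->1, 3->3, 4->7
match: 0->11, 1->4, 2->1, 3->3, 4->10
match: 0->18, 1->14, 2->12, 3->13, 4->9 | applicable
count: 3
applicable_count: 1


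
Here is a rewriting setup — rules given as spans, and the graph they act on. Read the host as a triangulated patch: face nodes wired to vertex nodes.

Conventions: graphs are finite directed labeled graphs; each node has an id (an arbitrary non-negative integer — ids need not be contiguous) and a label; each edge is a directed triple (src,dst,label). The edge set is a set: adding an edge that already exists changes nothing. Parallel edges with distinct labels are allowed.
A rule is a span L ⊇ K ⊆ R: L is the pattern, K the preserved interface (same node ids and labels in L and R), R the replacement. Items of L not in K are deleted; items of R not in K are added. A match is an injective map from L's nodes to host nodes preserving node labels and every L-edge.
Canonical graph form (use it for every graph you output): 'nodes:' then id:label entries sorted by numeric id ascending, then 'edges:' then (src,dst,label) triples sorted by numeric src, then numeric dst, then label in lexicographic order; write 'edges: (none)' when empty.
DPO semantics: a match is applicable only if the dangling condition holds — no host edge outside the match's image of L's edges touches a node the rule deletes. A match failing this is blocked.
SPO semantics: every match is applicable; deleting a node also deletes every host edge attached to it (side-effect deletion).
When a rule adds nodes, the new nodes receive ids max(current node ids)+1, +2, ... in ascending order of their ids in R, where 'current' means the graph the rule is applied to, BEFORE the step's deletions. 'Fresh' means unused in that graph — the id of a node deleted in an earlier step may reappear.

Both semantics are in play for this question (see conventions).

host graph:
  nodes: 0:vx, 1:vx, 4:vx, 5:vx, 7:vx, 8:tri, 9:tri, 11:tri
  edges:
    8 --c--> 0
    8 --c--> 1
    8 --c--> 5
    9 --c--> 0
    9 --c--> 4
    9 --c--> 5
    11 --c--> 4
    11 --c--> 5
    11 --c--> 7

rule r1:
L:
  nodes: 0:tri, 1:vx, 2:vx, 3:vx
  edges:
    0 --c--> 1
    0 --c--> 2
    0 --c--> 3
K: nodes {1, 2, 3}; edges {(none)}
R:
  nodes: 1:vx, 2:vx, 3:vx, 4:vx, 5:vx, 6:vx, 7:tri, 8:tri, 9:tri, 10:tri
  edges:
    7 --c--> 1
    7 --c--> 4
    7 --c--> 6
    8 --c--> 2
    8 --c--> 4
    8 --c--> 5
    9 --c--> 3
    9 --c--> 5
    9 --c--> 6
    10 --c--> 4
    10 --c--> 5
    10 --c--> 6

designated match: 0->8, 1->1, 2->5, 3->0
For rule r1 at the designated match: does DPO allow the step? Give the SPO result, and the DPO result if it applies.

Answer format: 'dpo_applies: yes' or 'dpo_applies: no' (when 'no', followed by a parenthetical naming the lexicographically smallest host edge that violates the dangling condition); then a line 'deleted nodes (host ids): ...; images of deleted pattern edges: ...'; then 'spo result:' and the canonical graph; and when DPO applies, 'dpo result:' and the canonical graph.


dpo_applies: yes
deleted nodes (host ids): 8; images of deleted pattern edges: (8,0,c); (8,1,c); (8,5,c)
spo result:
nodes: 0:vx, 1:vx, 4:vx, 5:vx, 7:vx, 9:tri, 11:tri, 12:vx, 13:vx, 14:vx, 15:tri, 16:tri, 17:tri, 18:tri
edges: (9,0,c); (9,4,c); (9,5,c); (11,4,c); (11,5,c); (11,7,c); (15,1,c); (15,12,c); (15,14,c); (16,5,c); (16,12,c); (16,13,c); (17,0,c); (17,13,c); (17,14,c); (18,12,c); (18,13,c); (18,14,c)
dpo result:
nodes: 0:vx, 1:vx, 4:vx, 5:vx, 7:vx, 9:tri, 11:tri, 12:vx, 13:vx, 14:vx, 15:tri, 16:tri, 17:tri, 18:tri
edges: (9,0,c); (9,4,c); (9,5,c); (11,4,c); (11,5,c); (11,7,c); (15,1,c); (15,12,c); (15,14,c); (16,5,c); (16,12,c); (16,13,c); (17,0,c); (17,13,c); (17,14,c); (18,12,c); (18,13,c); (18,14,c)


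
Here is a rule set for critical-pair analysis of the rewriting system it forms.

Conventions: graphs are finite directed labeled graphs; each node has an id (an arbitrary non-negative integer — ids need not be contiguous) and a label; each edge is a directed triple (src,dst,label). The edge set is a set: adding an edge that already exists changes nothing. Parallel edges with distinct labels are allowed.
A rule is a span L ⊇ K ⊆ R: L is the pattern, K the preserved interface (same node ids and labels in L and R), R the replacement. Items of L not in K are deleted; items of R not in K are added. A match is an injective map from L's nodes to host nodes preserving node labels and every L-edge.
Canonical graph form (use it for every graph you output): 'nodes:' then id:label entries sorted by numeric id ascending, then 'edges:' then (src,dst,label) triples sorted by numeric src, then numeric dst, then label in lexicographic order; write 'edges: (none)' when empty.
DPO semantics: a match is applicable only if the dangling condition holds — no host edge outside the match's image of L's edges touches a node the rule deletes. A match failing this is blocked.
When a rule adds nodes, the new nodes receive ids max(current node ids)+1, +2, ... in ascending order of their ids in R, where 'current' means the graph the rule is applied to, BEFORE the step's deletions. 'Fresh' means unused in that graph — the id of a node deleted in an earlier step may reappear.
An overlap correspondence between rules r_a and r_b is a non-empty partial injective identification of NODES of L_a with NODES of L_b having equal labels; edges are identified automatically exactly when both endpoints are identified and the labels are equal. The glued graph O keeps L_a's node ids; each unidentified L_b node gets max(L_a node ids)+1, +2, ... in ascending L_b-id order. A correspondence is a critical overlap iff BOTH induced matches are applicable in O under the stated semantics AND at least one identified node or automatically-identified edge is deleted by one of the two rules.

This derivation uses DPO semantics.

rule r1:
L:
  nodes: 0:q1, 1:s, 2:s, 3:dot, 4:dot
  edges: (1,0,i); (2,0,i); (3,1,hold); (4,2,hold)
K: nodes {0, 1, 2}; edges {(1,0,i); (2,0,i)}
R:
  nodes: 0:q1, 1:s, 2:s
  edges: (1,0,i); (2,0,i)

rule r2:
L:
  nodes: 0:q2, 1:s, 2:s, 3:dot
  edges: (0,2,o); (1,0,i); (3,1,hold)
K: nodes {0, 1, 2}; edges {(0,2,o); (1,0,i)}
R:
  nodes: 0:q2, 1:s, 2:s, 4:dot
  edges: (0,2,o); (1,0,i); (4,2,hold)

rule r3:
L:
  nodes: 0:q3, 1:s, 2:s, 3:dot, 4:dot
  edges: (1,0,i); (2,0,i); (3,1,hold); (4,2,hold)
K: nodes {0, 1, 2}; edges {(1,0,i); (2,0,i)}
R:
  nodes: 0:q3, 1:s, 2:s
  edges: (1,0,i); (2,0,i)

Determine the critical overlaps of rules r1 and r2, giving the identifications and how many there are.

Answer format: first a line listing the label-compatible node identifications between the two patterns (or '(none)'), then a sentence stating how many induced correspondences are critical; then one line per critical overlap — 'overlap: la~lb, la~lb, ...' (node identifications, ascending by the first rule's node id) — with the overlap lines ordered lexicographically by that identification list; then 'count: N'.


label-compatible node identifications between L(r1) and L(r2): 1~1, 1~2, 2~1, 2~2, 3~3, 4~3
4 of the induced correspondences are critical overlaps of r1 and r2.
overlap: 1~1, 2~2, 3~3
overlap: 1~1, 3~3
overlap: 1~2, 2~1, 4~3
overlap: 2~1, 4~3
count: 4


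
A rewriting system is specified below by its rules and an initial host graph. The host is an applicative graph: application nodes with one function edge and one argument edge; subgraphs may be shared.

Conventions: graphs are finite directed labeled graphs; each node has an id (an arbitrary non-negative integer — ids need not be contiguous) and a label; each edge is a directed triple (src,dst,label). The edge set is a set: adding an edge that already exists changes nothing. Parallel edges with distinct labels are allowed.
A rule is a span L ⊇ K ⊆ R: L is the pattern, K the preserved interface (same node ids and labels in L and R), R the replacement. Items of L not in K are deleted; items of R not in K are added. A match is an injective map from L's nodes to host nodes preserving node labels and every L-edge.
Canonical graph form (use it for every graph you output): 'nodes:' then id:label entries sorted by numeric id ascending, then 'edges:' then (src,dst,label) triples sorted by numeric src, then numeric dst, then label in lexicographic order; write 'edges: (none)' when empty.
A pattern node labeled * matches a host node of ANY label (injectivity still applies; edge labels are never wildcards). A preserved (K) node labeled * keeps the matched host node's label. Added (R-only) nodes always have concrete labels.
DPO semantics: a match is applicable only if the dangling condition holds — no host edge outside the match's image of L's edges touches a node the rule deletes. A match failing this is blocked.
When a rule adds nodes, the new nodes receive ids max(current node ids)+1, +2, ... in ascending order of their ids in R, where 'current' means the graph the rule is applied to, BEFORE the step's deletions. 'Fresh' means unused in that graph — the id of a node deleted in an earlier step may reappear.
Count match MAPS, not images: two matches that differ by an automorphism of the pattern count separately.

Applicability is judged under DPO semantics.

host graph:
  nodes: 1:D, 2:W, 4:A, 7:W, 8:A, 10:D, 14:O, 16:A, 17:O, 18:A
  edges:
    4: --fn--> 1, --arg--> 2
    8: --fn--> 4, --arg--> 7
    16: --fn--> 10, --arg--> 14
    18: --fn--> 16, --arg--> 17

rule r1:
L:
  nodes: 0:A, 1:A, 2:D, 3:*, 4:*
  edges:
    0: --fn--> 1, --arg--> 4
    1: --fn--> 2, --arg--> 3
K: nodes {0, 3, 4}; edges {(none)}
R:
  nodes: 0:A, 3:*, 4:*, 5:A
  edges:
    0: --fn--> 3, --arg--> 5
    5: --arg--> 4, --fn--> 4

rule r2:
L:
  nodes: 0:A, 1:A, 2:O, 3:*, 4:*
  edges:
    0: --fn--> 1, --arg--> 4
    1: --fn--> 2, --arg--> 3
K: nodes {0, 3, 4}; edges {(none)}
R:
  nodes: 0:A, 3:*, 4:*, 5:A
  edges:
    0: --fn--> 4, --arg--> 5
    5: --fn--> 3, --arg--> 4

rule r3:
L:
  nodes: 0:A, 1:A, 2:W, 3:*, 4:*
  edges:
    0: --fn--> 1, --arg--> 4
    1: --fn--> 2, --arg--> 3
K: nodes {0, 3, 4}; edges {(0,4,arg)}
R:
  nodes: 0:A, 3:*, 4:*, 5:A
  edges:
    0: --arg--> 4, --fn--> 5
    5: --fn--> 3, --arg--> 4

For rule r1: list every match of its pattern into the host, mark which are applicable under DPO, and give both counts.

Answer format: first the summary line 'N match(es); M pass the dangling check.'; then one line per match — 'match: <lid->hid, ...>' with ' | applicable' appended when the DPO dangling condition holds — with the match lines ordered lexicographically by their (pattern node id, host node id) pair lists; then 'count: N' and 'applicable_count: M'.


2 match(es); 2 pass the dangling check.
match: 0->8, 1->4, 2->1, 3->2, 4->7 | applicable
match: 0->18, 1->16, 2->10, 3->14, 4->17 | applicable
count: 2
applicable_count: 2


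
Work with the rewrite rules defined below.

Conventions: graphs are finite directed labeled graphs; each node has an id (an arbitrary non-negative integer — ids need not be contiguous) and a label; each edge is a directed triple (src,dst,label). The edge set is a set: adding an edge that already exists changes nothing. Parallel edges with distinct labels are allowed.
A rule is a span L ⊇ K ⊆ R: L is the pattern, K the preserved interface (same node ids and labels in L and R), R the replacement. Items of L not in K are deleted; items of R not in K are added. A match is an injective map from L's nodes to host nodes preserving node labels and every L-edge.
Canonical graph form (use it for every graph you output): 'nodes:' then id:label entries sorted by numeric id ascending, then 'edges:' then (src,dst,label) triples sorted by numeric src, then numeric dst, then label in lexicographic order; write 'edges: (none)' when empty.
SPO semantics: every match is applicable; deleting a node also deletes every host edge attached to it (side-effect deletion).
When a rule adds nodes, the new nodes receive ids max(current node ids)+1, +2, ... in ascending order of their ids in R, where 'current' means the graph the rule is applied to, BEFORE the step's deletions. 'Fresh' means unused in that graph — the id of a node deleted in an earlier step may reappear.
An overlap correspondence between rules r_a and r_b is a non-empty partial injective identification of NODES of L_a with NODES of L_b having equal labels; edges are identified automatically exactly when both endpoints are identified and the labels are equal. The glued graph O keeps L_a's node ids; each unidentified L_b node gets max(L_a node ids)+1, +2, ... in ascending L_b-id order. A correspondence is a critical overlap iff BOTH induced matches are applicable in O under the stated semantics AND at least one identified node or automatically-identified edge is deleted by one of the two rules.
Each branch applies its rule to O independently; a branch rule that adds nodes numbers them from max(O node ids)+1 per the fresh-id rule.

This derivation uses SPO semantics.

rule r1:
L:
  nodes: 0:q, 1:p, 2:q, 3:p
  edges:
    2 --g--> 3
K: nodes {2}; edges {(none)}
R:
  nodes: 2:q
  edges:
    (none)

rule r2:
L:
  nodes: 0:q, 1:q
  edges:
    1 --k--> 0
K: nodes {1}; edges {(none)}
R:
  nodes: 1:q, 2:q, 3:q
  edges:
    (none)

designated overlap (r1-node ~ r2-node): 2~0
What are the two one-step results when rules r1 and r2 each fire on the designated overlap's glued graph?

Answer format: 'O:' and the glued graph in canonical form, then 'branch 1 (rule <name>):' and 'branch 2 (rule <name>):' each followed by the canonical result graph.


O:
nodes: 0:q, 1:p, 2:q, 3:p, 4:q
edges: (2,3,g); (4,2,k)
branch 1 (rule r1):
nodes: 2:q, 4:q
edges: (4,2,k)
branch 2 (rule r2):
nodes: 0:q, 1:p, 3:p, 4:q, 5:q, 6:q
edges: (none)


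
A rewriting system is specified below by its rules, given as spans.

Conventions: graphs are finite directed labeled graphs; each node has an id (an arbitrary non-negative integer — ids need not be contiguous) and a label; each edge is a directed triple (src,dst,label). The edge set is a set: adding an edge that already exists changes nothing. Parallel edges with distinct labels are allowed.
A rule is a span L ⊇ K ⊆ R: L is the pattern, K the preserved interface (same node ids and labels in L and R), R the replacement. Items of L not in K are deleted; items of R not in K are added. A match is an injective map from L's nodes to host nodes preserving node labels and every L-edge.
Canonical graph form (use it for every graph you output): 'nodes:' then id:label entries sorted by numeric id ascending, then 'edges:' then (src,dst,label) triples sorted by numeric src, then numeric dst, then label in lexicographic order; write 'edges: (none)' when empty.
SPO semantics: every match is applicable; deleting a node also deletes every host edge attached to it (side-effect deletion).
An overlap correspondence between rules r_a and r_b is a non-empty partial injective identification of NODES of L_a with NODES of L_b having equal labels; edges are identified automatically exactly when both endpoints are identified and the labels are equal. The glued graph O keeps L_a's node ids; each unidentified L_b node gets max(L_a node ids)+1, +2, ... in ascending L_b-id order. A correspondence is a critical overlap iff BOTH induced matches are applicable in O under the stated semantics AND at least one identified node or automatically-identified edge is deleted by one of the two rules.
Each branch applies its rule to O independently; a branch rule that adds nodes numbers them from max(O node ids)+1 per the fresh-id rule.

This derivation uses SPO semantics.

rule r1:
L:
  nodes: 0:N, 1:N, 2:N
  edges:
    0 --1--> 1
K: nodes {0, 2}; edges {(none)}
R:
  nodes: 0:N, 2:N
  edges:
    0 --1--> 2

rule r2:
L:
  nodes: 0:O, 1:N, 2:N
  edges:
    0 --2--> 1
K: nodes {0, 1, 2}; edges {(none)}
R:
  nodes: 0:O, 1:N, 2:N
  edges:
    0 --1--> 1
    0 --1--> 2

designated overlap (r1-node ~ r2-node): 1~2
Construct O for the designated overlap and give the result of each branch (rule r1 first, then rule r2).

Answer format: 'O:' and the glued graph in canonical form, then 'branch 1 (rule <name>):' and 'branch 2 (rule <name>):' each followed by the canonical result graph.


O:
nodes: 0:N, 1:N, 2:N, 3:O, 4:N
edges: (0,1,1); (3,4,2)
branch 1 (rule r1):
nodes: 0:N, 2:N, 3:O, 4:N
edges: (0,2,1); (3,4,2)
branch 2 (rule r2):
nodes: 0:N, 1:N, 2:N, 3:O, 4:N
edges: (0,1,1); (3,1,1); (3,4,1)


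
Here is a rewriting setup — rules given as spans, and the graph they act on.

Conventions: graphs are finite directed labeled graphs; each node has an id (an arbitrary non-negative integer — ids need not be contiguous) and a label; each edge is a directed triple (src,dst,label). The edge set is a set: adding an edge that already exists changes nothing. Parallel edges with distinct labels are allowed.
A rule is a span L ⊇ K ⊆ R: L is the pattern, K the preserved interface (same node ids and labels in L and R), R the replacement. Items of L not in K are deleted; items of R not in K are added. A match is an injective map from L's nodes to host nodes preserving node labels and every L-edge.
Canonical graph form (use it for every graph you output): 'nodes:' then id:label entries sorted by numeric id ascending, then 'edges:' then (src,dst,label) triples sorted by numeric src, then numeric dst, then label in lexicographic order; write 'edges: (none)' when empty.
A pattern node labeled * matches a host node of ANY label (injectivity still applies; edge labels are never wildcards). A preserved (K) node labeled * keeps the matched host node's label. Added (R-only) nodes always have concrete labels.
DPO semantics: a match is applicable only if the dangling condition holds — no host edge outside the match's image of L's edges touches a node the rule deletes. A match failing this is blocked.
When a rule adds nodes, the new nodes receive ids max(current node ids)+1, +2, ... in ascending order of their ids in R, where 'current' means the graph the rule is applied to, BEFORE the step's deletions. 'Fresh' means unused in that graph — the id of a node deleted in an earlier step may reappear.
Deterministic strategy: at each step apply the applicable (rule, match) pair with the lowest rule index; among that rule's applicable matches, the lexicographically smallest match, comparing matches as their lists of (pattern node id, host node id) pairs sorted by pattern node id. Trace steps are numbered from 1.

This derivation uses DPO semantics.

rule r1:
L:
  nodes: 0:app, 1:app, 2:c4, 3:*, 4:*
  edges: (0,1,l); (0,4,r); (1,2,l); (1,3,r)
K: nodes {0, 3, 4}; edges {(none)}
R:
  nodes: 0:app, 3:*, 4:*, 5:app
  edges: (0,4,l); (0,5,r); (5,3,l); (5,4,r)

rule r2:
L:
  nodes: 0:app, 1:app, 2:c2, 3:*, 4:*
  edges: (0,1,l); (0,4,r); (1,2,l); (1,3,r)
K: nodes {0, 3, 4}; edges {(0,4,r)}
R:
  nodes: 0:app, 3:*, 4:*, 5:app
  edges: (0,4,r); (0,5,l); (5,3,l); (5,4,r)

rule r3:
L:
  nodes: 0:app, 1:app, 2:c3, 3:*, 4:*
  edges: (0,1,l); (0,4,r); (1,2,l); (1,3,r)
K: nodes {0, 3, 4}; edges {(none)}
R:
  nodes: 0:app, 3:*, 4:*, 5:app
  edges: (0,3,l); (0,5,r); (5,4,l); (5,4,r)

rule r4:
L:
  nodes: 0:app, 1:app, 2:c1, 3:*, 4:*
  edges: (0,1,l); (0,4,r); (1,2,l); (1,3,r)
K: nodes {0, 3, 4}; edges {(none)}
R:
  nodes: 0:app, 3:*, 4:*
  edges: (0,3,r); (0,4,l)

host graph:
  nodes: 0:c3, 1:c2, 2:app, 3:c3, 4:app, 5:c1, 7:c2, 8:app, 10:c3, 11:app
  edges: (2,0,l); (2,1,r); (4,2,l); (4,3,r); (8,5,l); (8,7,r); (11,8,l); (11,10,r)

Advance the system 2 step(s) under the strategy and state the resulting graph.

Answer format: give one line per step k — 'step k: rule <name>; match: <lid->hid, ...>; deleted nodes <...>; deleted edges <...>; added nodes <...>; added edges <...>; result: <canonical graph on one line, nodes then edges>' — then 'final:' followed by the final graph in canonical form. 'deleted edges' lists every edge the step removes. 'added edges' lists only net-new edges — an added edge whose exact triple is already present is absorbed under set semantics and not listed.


step 1: rule r3; match: 0->4, 1->2, 2->0, 3->1, 4->3; deleted nodes 0, 2; deleted edges (2,0,l); (2,1,r); (4,2,l); (4,3,r); added nodes 12; added edges (4,1,l); (4,12,r); (12,3,l); (12,3,r); result: nodes: 1:c2, 3:c3, 4:app, 5:c1, 7:c2, 8:app, 10:c3, 11:app, 12:app edges: (4,1,l); (4,12,r); (8,5,l); (8,7,r); (11,8,l); (11,10,r); (12,3,l); (12,3,r)
step 2: rule r4; match: 0->11, 1->8, 2->5, 3->7, 4->10; deleted nodes 5, 8; deleted edges (8,5,l); (8,7,r); (11,8,l); (11,10,r); added nodes (none); added edges (11,7,r); (11,10,l); result: nodes: 1:c2, 3:c3, 4:app, 7:c2, 10:c3, 11:app, 12:app edges: (4,1,l); (4,12,r); (11,7,r); (11,10,l); (12,3,l); (12,3,r)
final:
nodes: 1:c2, 3:c3, 4:app, 7:c2, 10:c3, 11:app, 12:app
edges: (4,1,l); (4,12,r); (11,7,r); (11,10,l); (12,3,l); (12,3,r)


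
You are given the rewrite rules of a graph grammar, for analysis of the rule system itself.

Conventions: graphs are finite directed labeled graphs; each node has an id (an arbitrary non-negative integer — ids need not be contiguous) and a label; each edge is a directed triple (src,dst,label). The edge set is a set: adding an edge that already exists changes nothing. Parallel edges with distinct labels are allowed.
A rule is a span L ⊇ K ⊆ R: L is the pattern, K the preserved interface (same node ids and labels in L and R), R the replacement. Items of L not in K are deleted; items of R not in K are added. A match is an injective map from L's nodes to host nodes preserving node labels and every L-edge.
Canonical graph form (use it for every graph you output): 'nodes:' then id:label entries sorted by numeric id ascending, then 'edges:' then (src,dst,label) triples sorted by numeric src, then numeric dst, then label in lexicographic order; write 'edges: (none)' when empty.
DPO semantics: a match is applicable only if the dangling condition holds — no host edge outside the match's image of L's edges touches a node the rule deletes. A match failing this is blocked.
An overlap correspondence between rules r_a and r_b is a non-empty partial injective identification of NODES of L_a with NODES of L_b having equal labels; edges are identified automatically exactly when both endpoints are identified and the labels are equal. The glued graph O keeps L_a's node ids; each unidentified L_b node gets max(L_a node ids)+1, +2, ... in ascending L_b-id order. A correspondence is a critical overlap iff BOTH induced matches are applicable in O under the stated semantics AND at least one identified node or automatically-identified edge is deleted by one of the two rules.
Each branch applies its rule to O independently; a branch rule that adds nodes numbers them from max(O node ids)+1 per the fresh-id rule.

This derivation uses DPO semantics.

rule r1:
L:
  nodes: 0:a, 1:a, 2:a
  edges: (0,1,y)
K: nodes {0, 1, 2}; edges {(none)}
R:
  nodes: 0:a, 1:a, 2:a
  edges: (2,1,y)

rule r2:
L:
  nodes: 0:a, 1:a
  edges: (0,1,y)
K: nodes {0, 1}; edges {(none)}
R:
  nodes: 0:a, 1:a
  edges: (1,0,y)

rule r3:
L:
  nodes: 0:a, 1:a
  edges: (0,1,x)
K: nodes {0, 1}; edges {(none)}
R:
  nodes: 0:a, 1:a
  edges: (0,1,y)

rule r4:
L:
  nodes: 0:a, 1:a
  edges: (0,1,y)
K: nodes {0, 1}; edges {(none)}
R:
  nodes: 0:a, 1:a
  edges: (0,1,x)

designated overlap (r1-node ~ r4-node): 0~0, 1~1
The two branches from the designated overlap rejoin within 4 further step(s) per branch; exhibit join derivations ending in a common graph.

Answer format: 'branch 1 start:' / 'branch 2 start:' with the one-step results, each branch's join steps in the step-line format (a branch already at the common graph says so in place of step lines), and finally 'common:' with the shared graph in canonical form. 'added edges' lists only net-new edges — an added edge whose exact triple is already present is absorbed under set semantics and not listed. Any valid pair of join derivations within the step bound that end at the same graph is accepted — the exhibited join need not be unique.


branch 1 start:
nodes: 0:a, 1:a, 2:a
edges: (2,1,y)
branch 2 start:
nodes: 0:a, 1:a, 2:a
edges: (0,1,x)
branch 1 step 1: rule r1; match: 0->2, 1->1, 2->0; deleted nodes (none); deleted edges (2,1,y); added nodes (none); added edges (0,1,y); result: nodes: 0:a, 1:a, 2:a edges: (0,1,y)
branch 2 step 1: rule r3; match: 0->0, 1->1; deleted nodes (none); deleted edges (0,1,x); added nodes (none); added edges (0,1,y); result: nodes: 0:a, 1:a, 2:a edges: (0,1,y)
common:
nodes: 0:a, 1:a, 2:a
edges: (0,1,y)


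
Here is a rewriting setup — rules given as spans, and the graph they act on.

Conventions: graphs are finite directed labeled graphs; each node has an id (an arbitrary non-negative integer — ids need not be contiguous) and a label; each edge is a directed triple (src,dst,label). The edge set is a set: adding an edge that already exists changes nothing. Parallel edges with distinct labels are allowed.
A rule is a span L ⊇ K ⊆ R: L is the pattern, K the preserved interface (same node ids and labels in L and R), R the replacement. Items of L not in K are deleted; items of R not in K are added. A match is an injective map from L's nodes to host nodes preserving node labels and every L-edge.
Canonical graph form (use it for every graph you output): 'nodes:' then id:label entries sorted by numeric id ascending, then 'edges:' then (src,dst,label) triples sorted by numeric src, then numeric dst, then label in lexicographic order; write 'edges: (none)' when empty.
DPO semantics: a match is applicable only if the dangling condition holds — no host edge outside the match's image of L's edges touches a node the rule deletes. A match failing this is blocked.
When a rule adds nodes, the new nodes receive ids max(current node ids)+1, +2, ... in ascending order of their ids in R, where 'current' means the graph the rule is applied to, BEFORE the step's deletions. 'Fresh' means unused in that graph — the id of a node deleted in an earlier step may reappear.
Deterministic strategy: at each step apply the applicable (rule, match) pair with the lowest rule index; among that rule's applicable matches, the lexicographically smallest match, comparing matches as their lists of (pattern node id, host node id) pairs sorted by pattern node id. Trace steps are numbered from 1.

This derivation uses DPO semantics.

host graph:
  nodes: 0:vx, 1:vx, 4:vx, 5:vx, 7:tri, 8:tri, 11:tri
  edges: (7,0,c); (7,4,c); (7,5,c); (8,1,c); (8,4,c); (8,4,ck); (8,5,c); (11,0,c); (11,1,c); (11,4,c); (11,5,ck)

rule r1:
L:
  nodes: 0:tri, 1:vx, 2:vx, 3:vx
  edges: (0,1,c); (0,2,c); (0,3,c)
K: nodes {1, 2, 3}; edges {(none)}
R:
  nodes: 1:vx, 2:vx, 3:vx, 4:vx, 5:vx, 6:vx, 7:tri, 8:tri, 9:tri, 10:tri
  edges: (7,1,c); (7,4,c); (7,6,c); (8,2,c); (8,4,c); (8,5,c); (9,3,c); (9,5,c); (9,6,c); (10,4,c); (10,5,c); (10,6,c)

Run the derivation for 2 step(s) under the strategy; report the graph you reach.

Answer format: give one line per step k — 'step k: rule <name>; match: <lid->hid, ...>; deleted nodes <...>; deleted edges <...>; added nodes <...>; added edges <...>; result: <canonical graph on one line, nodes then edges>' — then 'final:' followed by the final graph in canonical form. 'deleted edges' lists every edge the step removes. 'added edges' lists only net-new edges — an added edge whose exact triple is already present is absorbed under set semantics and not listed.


step 1: rule r1; match: 0->7, 1->0, 2->4, 3->5; deleted nodes 7; deleted edges (7,0,c); (7,4,c); (7,5,c); added nodes 12, 13, 14, 15, 16, 17, 18; added edges (15,0,c); (15,12,c); (15,14,c); (16,4,c); (16,12,c); (16,13,c); (17,5,c); (17,13,c); (17,14,c); (18,12,c); (18,13,c); (18,14,c); result: nodes: 0:vx, 1:vx, 4:vx, 5:vx, 8:tri, 11:tri, 12:vx, 13:vx, 14:vx, 15:tri, 16:tri, 17:tri, 18:tri edges: (8,1,c); (8,4,c); (8,4,ck); (8,5,c); (11,0,c); (11,1,c); (11,4,c); (11,5,ck); (15,0,c); (15,12,c); (15,14,c); (16,4,c); (16,12,c); (16,13,c); (17,5,c); (17,13,c); (17,14,c); (18,12,c); (18,13,c); (18,14,c)
step 2: rule r1; match: 0->15, 1->0, 2->12, 3->14; deleted nodes 15; deleted edges (15,0,c); (15,12,c); (15,14,c); added nodes 19, 20, 21, 22, 23, 24, 25; added edges (22,0,c); (22,19,c); (22,21,c); (23,12,c); (23,19,c); (23,20,c); (24,14,c); (24,20,c); (24,21,c); (25,19,c); (25,20,c); (25,21,c); result: nodes: 0:vx, 1:vx, 4:vx, 5:vx, 8:tri, 11:tri, 12:vx, 13:vx, 14:vx, 16:tri, 17:tri, 18:tri, 19:vx, 20:vx, 21:vx, 22:tri, 23:tri, 24:tri, 25:tri edges: (8,1,c); (8,4,c); (8,4,ck); (8,5,c); (11,0,c); (11,1,c); (11,4,c); (11,5,ck); (16,4,c); (16,12,c); (16,13,c); (17,5,c); (17,13,c); (17,14,c); (18,12,c); (18,13,c); (18,14,c); (22,0,c); (22,19,c); (22,21,c); (23,12,c); (23,19,c); (23,20,c); (24,14,c); (24,20,c); (24,21,c); (25,19,c); (25,20,c); (25,21,c)
final:
nodes: 0:vx, 1:vx, 4:vx, 5:vx, 8:tri, 11:tri, 12:vx, 13:vx, 14:vx, 16:tri, 17:tri, 18:tri, 19:vx, 20:vx, 21:vx, 22:tri, 23:tri, 24:tri, 25:tri
edges: (8,1,c); (8,4,c); (8,4,ck); (8,5,c); (11,0,c); (11,1,c); (11,4,c); (11,5,ck); (16,4,c); (16,12,c); (16,13,c); (17,5,c); (17,13,c); (17,14,c); (18,12,c); (18,13,c); (18,14,c); (22,0,c); (22,19,c); (22,21,c); (23,12,c); (23,19,c); (23,20,c); (24,14,c); (24,20,c); (24,21,c); (25,19,c); (25,20,c); (25,21,c)


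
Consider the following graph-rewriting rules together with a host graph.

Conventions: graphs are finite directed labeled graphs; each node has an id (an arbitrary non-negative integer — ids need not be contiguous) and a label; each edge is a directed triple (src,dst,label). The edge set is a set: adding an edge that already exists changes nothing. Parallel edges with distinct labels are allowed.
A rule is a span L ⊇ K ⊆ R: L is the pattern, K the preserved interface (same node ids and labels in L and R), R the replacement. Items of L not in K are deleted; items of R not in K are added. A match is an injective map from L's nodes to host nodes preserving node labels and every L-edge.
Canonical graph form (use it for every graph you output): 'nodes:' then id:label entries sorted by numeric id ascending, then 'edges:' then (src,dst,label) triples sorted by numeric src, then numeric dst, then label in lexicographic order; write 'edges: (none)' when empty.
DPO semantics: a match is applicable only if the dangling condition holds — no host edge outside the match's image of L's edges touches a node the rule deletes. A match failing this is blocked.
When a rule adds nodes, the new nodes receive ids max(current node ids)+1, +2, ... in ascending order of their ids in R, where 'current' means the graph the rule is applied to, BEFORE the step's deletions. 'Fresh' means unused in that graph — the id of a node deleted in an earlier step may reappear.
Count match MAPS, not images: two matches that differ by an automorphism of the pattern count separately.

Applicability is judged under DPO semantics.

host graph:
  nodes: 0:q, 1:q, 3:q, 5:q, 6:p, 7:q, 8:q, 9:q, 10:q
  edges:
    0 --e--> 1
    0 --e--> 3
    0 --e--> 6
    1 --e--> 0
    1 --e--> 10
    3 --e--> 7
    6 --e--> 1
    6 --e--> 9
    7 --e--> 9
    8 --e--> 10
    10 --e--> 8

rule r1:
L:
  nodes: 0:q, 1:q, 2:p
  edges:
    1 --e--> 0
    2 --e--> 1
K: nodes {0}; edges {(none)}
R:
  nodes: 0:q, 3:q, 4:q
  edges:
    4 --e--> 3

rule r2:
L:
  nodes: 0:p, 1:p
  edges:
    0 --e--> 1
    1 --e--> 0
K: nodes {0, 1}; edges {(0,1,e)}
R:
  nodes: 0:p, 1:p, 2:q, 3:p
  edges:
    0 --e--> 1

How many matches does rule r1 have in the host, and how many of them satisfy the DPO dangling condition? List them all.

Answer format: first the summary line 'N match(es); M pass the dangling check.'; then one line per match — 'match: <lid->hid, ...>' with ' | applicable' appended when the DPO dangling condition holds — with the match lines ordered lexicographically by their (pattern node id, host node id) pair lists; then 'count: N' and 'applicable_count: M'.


2 match(es); 0 pass the dangling check.
match: 0->0, 1->1, 2->6
match: 0->10, 1->1, 2->6
count: 2
applicable_count: 0


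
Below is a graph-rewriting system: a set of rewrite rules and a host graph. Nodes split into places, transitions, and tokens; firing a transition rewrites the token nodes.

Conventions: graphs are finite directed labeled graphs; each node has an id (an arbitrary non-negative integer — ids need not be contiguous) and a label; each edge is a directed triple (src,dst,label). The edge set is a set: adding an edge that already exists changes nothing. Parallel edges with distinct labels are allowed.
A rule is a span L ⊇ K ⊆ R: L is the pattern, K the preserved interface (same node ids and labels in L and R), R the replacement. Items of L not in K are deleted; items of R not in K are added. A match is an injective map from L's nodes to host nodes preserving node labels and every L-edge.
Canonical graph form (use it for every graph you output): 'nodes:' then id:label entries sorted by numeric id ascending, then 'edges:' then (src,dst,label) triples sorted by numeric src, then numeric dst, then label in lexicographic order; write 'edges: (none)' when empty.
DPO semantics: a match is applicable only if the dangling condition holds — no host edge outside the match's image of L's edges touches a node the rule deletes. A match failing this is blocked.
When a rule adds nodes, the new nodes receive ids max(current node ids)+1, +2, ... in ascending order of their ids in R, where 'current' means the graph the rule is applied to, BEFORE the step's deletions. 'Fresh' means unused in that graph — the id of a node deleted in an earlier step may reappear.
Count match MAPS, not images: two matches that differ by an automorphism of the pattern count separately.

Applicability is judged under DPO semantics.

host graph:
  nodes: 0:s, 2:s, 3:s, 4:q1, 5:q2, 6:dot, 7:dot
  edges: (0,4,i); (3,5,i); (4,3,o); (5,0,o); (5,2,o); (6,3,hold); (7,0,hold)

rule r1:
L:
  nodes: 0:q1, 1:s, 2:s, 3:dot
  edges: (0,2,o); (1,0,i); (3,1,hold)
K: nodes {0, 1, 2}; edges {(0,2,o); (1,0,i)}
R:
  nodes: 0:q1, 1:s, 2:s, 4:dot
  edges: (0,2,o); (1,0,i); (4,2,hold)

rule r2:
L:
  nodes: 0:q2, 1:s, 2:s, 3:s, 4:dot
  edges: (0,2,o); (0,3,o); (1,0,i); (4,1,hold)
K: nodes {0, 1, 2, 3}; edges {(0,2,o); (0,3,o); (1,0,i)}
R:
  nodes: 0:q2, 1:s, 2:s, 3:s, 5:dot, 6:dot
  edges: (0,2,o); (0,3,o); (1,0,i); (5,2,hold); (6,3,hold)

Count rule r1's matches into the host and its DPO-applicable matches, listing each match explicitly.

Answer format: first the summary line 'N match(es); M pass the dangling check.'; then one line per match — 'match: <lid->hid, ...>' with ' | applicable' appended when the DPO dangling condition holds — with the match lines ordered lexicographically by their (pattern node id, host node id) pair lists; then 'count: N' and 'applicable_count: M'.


1 match(es); 1 pass the dangling check.
match: 0->4, 1->0, 2->3, 3->7 | applicable
count: 1
applicable_count: 1
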